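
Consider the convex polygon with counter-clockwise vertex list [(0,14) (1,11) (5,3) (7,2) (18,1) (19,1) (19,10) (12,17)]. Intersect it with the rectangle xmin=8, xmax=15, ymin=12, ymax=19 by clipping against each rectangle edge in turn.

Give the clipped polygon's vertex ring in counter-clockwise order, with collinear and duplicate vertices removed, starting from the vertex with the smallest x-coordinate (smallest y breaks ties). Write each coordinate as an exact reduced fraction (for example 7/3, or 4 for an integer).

Clipped polygon: [(8,12) (15,12) (15,14) (12,17) (8,16)]

1. After x ≥ 8: [(8,16) (8,21/11) (18,1) (19,1) (19,10) (12,17)]
2. After x ≤ 15: [(8,16) (8,21/11) (15,14/11) (15,14) (12,17)]
3. After y ≥ 12: [(8,16) (8,12) (15,12) (15,14) (12,17)]
4. After y ≤ 19: [(8,16) (8,12) (15,12) (15,14) (12,17)]
5. Canonical ring: [(8,12) (15,12) (15,14) (12,17) (8,16)]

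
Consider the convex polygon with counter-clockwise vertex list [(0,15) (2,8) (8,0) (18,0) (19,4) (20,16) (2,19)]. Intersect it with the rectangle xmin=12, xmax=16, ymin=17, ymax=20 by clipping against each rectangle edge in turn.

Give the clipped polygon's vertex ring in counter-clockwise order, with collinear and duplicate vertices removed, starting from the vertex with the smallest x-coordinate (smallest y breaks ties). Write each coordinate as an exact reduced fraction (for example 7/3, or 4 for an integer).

Clipped polygon: [(12,17) (14,17) (12,52/3)]

1. After x ≥ 12: [(12,0) (18,0) (19,4) (20,16) (12,52/3)]
2. After x ≤ 16: [(12,0) (16,0) (16,50/3) (12,52/3)]
3. After y ≥ 17: [(12,17) (14,17) (12,52/3)]
4. After y ≤ 20: [(12,17) (14,17) (12,52/3)]
5. Canonical ring: [(12,17) (14,17) (12,52/3)]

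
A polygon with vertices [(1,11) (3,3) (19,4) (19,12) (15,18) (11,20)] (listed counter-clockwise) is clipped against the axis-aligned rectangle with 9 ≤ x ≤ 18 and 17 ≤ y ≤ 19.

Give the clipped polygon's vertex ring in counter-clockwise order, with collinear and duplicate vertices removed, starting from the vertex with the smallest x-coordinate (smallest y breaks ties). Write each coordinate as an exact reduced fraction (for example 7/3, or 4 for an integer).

1. After x ≥ 9: [(9,91/5) (9,27/8) (19,4) (19,12) (15,18) (11,20)]
2. After x ≤ 18: [(9,91/5) (9,27/8) (18,63/16) (18,27/2) (15,18) (11,20)]
3. After y ≥ 17: [(9,91/5) (9,17) (47/3,17) (15,18) (11,20)]
4. After y ≤ 19: [(89/9,19) (9,91/5) (9,17) (47/3,17) (15,18) (13,19)]
5. Canonical ring: [(9,17) (47/3,17) (15,18) (13,19) (89/9,19) (9,91/5)]

Clipped polygon: [(9,17) (47/3,17) (15,18) (13,19) (89/9,19) (9,91/5)]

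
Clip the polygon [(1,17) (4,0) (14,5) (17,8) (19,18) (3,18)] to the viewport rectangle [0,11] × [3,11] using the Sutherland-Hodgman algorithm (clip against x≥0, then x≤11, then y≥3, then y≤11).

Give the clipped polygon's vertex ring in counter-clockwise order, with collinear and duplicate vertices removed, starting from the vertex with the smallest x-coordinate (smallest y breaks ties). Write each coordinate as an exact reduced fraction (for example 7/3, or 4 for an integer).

1. After x ≥ 0: [(1,17) (4,0) (14,5) (17,8) (19,18) (3,18)]
2. After x ≤ 11: [(1,17) (4,0) (11,7/2) (11,18) (3,18)]
3. After y ≥ 3: [(1,17) (59/17,3) (10,3) (11,7/2) (11,18) (3,18)]
4. After y ≤ 11: [(35/17,11) (59/17,3) (10,3) (11,7/2) (11,11)]
5. Canonical ring: [(35/17,11) (59/17,3) (10,3) (11,7/2) (11,11)]

Clipped polygon: [(35/17,11) (59/17,3) (10,3) (11,7/2) (11,11)]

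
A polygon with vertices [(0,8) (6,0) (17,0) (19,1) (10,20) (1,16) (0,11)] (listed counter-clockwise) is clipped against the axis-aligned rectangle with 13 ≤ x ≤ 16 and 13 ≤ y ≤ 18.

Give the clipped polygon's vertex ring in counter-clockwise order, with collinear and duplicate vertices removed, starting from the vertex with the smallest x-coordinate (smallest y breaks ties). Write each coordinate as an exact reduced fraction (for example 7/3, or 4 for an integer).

Clipped polygon: [(13,13) (253/19,13) (13,41/3)]

1. After x ≥ 13: [(13,0) (17,0) (19,1) (13,41/3)]
2. After x ≤ 16: [(13,0) (16,0) (16,22/3) (13,41/3)]
3. After y ≥ 13: [(13,13) (253/19,13) (13,41/3)]
4. After y ≤ 18: [(13,13) (253/19,13) (13,41/3)]
5. Canonical ring: [(13,13) (253/19,13) (13,41/3)]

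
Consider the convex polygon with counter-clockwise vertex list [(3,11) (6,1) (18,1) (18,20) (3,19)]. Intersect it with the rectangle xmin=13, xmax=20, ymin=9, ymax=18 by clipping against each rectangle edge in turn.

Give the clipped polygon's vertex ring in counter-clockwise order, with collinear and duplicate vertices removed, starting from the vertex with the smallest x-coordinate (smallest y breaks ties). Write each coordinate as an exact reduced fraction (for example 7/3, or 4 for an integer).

1. After x ≥ 13: [(13,1) (18,1) (18,20) (13,59/3)]
2. After x ≤ 20: [(13,1) (18,1) (18,20) (13,59/3)]
3. After y ≥ 9: [(13,9) (18,9) (18,20) (13,59/3)]
4. After y ≤ 18: [(13,18) (13,9) (18,9) (18,18)]
5. Canonical ring: [(13,9) (18,9) (18,18) (13,18)]

Clipped polygon: [(13,9) (18,9) (18,18) (13,18)]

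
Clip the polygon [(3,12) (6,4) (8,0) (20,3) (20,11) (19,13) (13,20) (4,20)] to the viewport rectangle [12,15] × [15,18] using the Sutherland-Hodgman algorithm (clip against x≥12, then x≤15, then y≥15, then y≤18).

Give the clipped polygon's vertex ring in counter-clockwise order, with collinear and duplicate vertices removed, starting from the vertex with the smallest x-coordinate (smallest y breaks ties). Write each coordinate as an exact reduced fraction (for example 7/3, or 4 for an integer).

Clipped polygon: [(12,15) (15,15) (15,53/3) (103/7,18) (12,18)]

1. After x ≥ 12: [(12,1) (20,3) (20,11) (19,13) (13,20) (12,20)]
2. After x ≤ 15: [(12,1) (15,7/4) (15,53/3) (13,20) (12,20)]
3. After y ≥ 15: [(12,15) (15,15) (15,53/3) (13,20) (12,20)]
4. After y ≤ 18: [(12,18) (12,15) (15,15) (15,53/3) (103/7,18)]
5. Canonical ring: [(12,15) (15,15) (15,53/3) (103/7,18) (12,18)]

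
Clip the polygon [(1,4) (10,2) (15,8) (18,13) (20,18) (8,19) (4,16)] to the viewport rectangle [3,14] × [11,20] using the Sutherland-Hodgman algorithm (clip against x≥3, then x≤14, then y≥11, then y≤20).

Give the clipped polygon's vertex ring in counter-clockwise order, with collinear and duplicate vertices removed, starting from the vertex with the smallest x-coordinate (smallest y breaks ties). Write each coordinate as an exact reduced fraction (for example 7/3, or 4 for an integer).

Clipped polygon: [(3,11) (14,11) (14,37/2) (8,19) (4,16) (3,12)]

1. After x ≥ 3: [(3,12) (3,32/9) (10,2) (15,8) (18,13) (20,18) (8,19) (4,16)]
2. After x ≤ 14: [(3,12) (3,32/9) (10,2) (14,34/5) (14,37/2) (8,19) (4,16)]
3. After y ≥ 11: [(3,12) (3,11) (14,11) (14,37/2) (8,19) (4,16)]
4. After y ≤ 20: [(3,12) (3,11) (14,11) (14,37/2) (8,19) (4,16)]
5. Canonical ring: [(3,11) (14,11) (14,37/2) (8,19) (4,16) (3,12)]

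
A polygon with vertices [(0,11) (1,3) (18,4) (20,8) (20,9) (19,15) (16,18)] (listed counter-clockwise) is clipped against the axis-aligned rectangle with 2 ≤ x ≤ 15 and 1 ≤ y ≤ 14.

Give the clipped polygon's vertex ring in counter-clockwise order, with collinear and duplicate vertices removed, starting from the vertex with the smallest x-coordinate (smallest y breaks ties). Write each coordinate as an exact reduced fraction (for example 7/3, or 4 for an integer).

Clipped polygon: [(2,52/17) (15,65/17) (15,14) (48/7,14) (2,95/8)]

1. After x ≥ 2: [(2,95/8) (2,52/17) (18,4) (20,8) (20,9) (19,15) (16,18)]
2. After x ≤ 15: [(15,281/16) (2,95/8) (2,52/17) (15,65/17)]
3. After y ≥ 1: [(15,281/16) (2,95/8) (2,52/17) (15,65/17)]
4. After y ≤ 14: [(15,14) (48/7,14) (2,95/8) (2,52/17) (15,65/17)]
5. Canonical ring: [(2,52/17) (15,65/17) (15,14) (48/7,14) (2,95/8)]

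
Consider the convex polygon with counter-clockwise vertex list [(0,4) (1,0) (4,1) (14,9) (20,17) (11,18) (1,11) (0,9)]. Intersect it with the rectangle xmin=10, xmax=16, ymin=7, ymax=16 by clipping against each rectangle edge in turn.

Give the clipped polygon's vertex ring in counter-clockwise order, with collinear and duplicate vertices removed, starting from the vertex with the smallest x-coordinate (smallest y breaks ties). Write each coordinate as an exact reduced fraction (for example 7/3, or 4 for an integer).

1. After x ≥ 10: [(10,29/5) (14,9) (20,17) (11,18) (10,173/10)]
2. After x ≤ 16: [(10,29/5) (14,9) (16,35/3) (16,157/9) (11,18) (10,173/10)]
3. After y ≥ 7: [(10,7) (23/2,7) (14,9) (16,35/3) (16,157/9) (11,18) (10,173/10)]
4. After y ≤ 16: [(10,16) (10,7) (23/2,7) (14,9) (16,35/3) (16,16)]
5. Canonical ring: [(10,7) (23/2,7) (14,9) (16,35/3) (16,16) (10,16)]

Clipped polygon: [(10,7) (23/2,7) (14,9) (16,35/3) (16,16) (10,16)]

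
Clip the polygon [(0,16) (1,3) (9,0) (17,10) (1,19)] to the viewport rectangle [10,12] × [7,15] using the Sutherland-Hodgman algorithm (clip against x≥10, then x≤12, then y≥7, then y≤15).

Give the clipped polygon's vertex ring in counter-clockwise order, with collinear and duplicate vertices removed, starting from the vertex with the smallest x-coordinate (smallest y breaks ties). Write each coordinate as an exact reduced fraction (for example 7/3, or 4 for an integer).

1. After x ≥ 10: [(10,5/4) (17,10) (10,223/16)]
2. After x ≤ 12: [(10,5/4) (12,15/4) (12,205/16) (10,223/16)]
3. After y ≥ 7: [(10,7) (12,7) (12,205/16) (10,223/16)]
4. After y ≤ 15: [(10,7) (12,7) (12,205/16) (10,223/16)]
5. Canonical ring: [(10,7) (12,7) (12,205/16) (10,223/16)]

Clipped polygon: [(10,7) (12,7) (12,205/16) (10,223/16)]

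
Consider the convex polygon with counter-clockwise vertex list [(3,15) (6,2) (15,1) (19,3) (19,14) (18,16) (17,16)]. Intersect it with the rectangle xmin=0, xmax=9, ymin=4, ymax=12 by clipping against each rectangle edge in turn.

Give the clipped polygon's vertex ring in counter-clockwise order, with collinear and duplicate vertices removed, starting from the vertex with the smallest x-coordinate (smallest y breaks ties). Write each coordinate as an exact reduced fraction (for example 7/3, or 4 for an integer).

1. After x ≥ 0: [(3,15) (6,2) (15,1) (19,3) (19,14) (18,16) (17,16)]
2. After x ≤ 9: [(9,108/7) (3,15) (6,2) (9,5/3)]
3. After y ≥ 4: [(9,4) (9,108/7) (3,15) (72/13,4)]
4. After y ≤ 12: [(9,4) (9,12) (48/13,12) (72/13,4)]
5. Canonical ring: [(48/13,12) (72/13,4) (9,4) (9,12)]

Clipped polygon: [(48/13,12) (72/13,4) (9,4) (9,12)]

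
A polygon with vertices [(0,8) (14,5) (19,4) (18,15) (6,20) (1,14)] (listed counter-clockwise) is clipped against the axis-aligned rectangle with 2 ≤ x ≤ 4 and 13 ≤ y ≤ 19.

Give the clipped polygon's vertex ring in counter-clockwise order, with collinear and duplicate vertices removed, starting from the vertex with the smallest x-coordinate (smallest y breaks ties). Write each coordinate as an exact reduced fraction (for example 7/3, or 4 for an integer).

Clipped polygon: [(2,13) (4,13) (4,88/5) (2,76/5)]

1. After x ≥ 2: [(2,53/7) (14,5) (19,4) (18,15) (6,20) (2,76/5)]
2. After x ≤ 4: [(2,53/7) (4,50/7) (4,88/5) (2,76/5)]
3. After y ≥ 13: [(2,13) (4,13) (4,88/5) (2,76/5)]
4. After y ≤ 19: [(2,13) (4,13) (4,88/5) (2,76/5)]
5. Canonical ring: [(2,13) (4,13) (4,88/5) (2,76/5)]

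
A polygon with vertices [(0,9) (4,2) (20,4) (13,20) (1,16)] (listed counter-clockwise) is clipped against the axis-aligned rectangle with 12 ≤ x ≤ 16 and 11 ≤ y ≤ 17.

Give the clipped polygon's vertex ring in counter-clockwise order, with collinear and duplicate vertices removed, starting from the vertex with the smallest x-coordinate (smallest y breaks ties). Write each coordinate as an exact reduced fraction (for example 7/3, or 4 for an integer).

1. After x ≥ 12: [(12,3) (20,4) (13,20) (12,59/3)]
2. After x ≤ 16: [(12,3) (16,7/2) (16,92/7) (13,20) (12,59/3)]
3. After y ≥ 11: [(12,11) (16,11) (16,92/7) (13,20) (12,59/3)]
4. After y ≤ 17: [(12,17) (12,11) (16,11) (16,92/7) (229/16,17)]
5. Canonical ring: [(12,11) (16,11) (16,92/7) (229/16,17) (12,17)]

Clipped polygon: [(12,11) (16,11) (16,92/7) (229/16,17) (12,17)]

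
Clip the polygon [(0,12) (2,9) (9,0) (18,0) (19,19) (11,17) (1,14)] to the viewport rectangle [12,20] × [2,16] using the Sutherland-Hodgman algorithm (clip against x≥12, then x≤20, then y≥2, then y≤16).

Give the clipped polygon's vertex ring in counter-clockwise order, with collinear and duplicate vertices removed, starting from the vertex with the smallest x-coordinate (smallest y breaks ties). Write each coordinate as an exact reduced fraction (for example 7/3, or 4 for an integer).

1. After x ≥ 12: [(12,0) (18,0) (19,19) (12,69/4)]
2. After x ≤ 20: [(12,0) (18,0) (19,19) (12,69/4)]
3. After y ≥ 2: [(12,2) (344/19,2) (19,19) (12,69/4)]
4. After y ≤ 16: [(12,16) (12,2) (344/19,2) (358/19,16)]
5. Canonical ring: [(12,2) (344/19,2) (358/19,16) (12,16)]

Clipped polygon: [(12,2) (344/19,2) (358/19,16) (12,16)]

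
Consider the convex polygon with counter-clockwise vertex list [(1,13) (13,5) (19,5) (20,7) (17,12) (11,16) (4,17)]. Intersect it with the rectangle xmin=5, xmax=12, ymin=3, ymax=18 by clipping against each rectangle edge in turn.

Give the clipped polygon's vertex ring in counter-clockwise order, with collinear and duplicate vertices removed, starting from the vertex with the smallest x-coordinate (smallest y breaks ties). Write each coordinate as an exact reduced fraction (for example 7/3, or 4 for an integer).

1. After x ≥ 5: [(5,31/3) (13,5) (19,5) (20,7) (17,12) (11,16) (5,118/7)]
2. After x ≤ 12: [(5,31/3) (12,17/3) (12,46/3) (11,16) (5,118/7)]
3. After y ≥ 3: [(5,31/3) (12,17/3) (12,46/3) (11,16) (5,118/7)]
4. After y ≤ 18: [(5,31/3) (12,17/3) (12,46/3) (11,16) (5,118/7)]
5. Canonical ring: [(5,31/3) (12,17/3) (12,46/3) (11,16) (5,118/7)]

Clipped polygon: [(5,31/3) (12,17/3) (12,46/3) (11,16) (5,118/7)]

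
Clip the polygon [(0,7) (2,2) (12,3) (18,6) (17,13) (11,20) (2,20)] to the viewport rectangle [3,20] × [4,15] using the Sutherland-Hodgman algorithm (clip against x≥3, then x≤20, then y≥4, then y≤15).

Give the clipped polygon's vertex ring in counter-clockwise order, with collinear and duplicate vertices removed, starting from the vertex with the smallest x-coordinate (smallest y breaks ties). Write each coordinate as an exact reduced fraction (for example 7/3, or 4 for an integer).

1. After x ≥ 3: [(3,21/10) (12,3) (18,6) (17,13) (11,20) (3,20)]
2. After x ≤ 20: [(3,21/10) (12,3) (18,6) (17,13) (11,20) (3,20)]
3. After y ≥ 4: [(3,4) (14,4) (18,6) (17,13) (11,20) (3,20)]
4. After y ≤ 15: [(3,15) (3,4) (14,4) (18,6) (17,13) (107/7,15)]
5. Canonical ring: [(3,4) (14,4) (18,6) (17,13) (107/7,15) (3,15)]

Clipped polygon: [(3,4) (14,4) (18,6) (17,13) (107/7,15) (3,15)]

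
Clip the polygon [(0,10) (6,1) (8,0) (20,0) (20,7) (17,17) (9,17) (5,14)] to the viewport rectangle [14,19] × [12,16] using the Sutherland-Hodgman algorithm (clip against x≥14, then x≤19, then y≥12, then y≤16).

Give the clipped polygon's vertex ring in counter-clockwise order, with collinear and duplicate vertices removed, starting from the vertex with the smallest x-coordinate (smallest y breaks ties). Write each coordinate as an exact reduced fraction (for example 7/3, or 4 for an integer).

1. After x ≥ 14: [(14,0) (20,0) (20,7) (17,17) (14,17)]
2. After x ≤ 19: [(14,0) (19,0) (19,31/3) (17,17) (14,17)]
3. After y ≥ 12: [(14,12) (37/2,12) (17,17) (14,17)]
4. After y ≤ 16: [(14,16) (14,12) (37/2,12) (173/10,16)]
5. Canonical ring: [(14,12) (37/2,12) (173/10,16) (14,16)]

Clipped polygon: [(14,12) (37/2,12) (173/10,16) (14,16)]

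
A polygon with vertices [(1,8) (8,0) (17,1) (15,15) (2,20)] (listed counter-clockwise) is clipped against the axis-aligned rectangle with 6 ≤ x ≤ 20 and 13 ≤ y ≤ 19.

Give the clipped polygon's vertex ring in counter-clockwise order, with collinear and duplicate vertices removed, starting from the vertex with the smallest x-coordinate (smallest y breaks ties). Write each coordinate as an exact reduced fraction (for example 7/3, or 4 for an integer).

1. After x ≥ 6: [(6,16/7) (8,0) (17,1) (15,15) (6,240/13)]
2. After x ≤ 20: [(6,16/7) (8,0) (17,1) (15,15) (6,240/13)]
3. After y ≥ 13: [(6,13) (107/7,13) (15,15) (6,240/13)]
4. After y ≤ 19: [(6,13) (107/7,13) (15,15) (6,240/13)]
5. Canonical ring: [(6,13) (107/7,13) (15,15) (6,240/13)]

Clipped polygon: [(6,13) (107/7,13) (15,15) (6,240/13)]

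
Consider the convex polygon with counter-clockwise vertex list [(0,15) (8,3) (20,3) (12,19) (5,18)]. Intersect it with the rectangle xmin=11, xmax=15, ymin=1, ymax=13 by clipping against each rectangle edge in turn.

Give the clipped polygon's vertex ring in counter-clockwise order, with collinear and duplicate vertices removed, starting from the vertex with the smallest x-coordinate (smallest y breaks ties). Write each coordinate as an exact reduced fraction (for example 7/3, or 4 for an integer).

Clipped polygon: [(11,3) (15,3) (15,13) (11,13)]

1. After x ≥ 11: [(11,3) (20,3) (12,19) (11,132/7)]
2. After x ≤ 15: [(11,3) (15,3) (15,13) (12,19) (11,132/7)]
3. After y ≥ 1: [(11,3) (15,3) (15,13) (12,19) (11,132/7)]
4. After y ≤ 13: [(11,13) (11,3) (15,3) (15,13) (15,13)]
5. Canonical ring: [(11,3) (15,3) (15,13) (11,13)]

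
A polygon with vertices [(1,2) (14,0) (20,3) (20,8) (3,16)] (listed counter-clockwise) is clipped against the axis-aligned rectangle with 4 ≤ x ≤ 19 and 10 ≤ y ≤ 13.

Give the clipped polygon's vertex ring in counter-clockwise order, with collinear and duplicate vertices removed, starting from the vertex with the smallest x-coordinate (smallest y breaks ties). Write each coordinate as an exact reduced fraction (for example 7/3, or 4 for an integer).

1. After x ≥ 4: [(4,20/13) (14,0) (20,3) (20,8) (4,264/17)]
2. After x ≤ 19: [(4,20/13) (14,0) (19,5/2) (19,144/17) (4,264/17)]
3. After y ≥ 10: [(4,10) (63/4,10) (4,264/17)]
4. After y ≤ 13: [(4,13) (4,10) (63/4,10) (75/8,13)]
5. Canonical ring: [(4,10) (63/4,10) (75/8,13) (4,13)]

Clipped polygon: [(4,10) (63/4,10) (75/8,13) (4,13)]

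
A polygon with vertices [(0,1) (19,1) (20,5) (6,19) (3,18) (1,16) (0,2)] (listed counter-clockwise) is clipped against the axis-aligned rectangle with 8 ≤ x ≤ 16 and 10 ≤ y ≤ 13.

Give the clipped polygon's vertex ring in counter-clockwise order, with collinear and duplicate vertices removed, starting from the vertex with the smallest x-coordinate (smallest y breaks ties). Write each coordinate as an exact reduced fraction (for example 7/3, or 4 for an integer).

1. After x ≥ 8: [(8,1) (19,1) (20,5) (8,17)]
2. After x ≤ 16: [(8,1) (16,1) (16,9) (8,17)]
3. After y ≥ 10: [(8,10) (15,10) (8,17)]
4. After y ≤ 13: [(8,13) (8,10) (15,10) (12,13)]
5. Canonical ring: [(8,10) (15,10) (12,13) (8,13)]

Clipped polygon: [(8,10) (15,10) (12,13) (8,13)]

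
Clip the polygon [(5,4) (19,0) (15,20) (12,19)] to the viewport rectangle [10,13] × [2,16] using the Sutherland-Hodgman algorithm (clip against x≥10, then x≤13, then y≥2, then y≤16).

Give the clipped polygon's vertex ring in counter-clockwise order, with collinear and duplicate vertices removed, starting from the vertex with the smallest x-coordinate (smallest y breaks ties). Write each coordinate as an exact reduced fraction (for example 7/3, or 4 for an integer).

1. After x ≥ 10: [(10,103/7) (10,18/7) (19,0) (15,20) (12,19)]
2. After x ≤ 13: [(10,103/7) (10,18/7) (13,12/7) (13,58/3) (12,19)]
3. After y ≥ 2: [(10,103/7) (10,18/7) (12,2) (13,2) (13,58/3) (12,19)]
4. After y ≤ 16: [(53/5,16) (10,103/7) (10,18/7) (12,2) (13,2) (13,16)]
5. Canonical ring: [(10,18/7) (12,2) (13,2) (13,16) (53/5,16) (10,103/7)]

Clipped polygon: [(10,18/7) (12,2) (13,2) (13,16) (53/5,16) (10,103/7)]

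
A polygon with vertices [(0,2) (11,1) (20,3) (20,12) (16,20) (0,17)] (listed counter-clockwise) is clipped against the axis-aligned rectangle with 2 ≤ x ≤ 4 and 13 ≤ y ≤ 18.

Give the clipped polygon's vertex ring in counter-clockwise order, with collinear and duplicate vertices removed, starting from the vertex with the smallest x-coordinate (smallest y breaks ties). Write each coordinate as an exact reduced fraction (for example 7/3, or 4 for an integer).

1. After x ≥ 2: [(2,20/11) (11,1) (20,3) (20,12) (16,20) (2,139/8)]
2. After x ≤ 4: [(2,20/11) (4,18/11) (4,71/4) (2,139/8)]
3. After y ≥ 13: [(2,13) (4,13) (4,71/4) (2,139/8)]
4. After y ≤ 18: [(2,13) (4,13) (4,71/4) (2,139/8)]
5. Canonical ring: [(2,13) (4,13) (4,71/4) (2,139/8)]

Clipped polygon: [(2,13) (4,13) (4,71/4) (2,139/8)]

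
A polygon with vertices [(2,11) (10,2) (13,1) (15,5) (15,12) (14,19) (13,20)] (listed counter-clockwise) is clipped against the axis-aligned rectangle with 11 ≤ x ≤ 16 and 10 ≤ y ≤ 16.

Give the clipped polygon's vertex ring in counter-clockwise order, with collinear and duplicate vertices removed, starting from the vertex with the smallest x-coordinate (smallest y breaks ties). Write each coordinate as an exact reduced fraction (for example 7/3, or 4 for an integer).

1. After x ≥ 11: [(11,202/11) (11,5/3) (13,1) (15,5) (15,12) (14,19) (13,20)]
2. After x ≤ 16: [(11,202/11) (11,5/3) (13,1) (15,5) (15,12) (14,19) (13,20)]
3. After y ≥ 10: [(11,202/11) (11,10) (15,10) (15,12) (14,19) (13,20)]
4. After y ≤ 16: [(11,16) (11,10) (15,10) (15,12) (101/7,16)]
5. Canonical ring: [(11,10) (15,10) (15,12) (101/7,16) (11,16)]

Clipped polygon: [(11,10) (15,10) (15,12) (101/7,16) (11,16)]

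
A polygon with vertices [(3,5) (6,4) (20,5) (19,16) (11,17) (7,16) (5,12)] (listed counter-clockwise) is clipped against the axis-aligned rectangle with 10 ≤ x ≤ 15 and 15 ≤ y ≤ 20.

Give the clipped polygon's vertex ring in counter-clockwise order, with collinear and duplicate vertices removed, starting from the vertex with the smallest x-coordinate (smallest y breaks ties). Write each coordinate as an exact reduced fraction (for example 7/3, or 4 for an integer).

1. After x ≥ 10: [(10,30/7) (20,5) (19,16) (11,17) (10,67/4)]
2. After x ≤ 15: [(10,30/7) (15,65/14) (15,33/2) (11,17) (10,67/4)]
3. After y ≥ 15: [(10,15) (15,15) (15,33/2) (11,17) (10,67/4)]
4. After y ≤ 20: [(10,15) (15,15) (15,33/2) (11,17) (10,67/4)]
5. Canonical ring: [(10,15) (15,15) (15,33/2) (11,17) (10,67/4)]

Clipped polygon: [(10,15) (15,15) (15,33/2) (11,17) (10,67/4)]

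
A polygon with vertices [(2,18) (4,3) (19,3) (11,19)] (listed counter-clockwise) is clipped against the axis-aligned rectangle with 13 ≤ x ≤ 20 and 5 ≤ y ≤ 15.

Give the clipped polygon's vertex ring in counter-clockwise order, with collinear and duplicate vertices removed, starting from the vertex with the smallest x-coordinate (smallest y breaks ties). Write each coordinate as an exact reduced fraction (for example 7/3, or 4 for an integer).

Clipped polygon: [(13,5) (18,5) (13,15)]

1. After x ≥ 13: [(13,3) (19,3) (13,15)]
2. After x ≤ 20: [(13,3) (19,3) (13,15)]
3. After y ≥ 5: [(13,5) (18,5) (13,15)]
4. After y ≤ 15: [(13,5) (18,5) (13,15)]
5. Canonical ring: [(13,5) (18,5) (13,15)]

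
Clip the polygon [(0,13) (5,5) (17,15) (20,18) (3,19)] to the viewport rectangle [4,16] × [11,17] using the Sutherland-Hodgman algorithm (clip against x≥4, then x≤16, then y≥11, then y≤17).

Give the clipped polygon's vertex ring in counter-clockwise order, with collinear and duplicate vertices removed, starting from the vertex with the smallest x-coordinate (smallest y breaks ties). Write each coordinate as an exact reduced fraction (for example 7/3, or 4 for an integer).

1. After x ≥ 4: [(4,33/5) (5,5) (17,15) (20,18) (4,322/17)]
2. After x ≤ 16: [(4,33/5) (5,5) (16,85/6) (16,310/17) (4,322/17)]
3. After y ≥ 11: [(4,11) (61/5,11) (16,85/6) (16,310/17) (4,322/17)]
4. After y ≤ 17: [(4,17) (4,11) (61/5,11) (16,85/6) (16,17)]
5. Canonical ring: [(4,11) (61/5,11) (16,85/6) (16,17) (4,17)]

Clipped polygon: [(4,11) (61/5,11) (16,85/6) (16,17) (4,17)]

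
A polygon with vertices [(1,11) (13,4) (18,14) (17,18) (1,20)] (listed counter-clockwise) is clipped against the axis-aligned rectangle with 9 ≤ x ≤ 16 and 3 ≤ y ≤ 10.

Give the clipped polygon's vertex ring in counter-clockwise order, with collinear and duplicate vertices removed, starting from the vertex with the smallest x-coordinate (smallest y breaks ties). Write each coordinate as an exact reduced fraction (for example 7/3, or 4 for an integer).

Clipped polygon: [(9,19/3) (13,4) (16,10) (9,10)]

1. After x ≥ 9: [(9,19/3) (13,4) (18,14) (17,18) (9,19)]
2. After x ≤ 16: [(9,19/3) (13,4) (16,10) (16,145/8) (9,19)]
3. After y ≥ 3: [(9,19/3) (13,4) (16,10) (16,145/8) (9,19)]
4. After y ≤ 10: [(9,10) (9,19/3) (13,4) (16,10) (16,10)]
5. Canonical ring: [(9,19/3) (13,4) (16,10) (9,10)]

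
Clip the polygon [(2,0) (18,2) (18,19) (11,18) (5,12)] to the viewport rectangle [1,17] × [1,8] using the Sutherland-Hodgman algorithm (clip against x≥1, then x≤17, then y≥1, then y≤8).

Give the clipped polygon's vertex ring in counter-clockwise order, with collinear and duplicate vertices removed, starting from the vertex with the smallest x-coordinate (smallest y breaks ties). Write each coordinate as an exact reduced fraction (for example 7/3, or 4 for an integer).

1. After x ≥ 1: [(2,0) (18,2) (18,19) (11,18) (5,12)]
2. After x ≤ 17: [(2,0) (17,15/8) (17,132/7) (11,18) (5,12)]
3. After y ≥ 1: [(9/4,1) (10,1) (17,15/8) (17,132/7) (11,18) (5,12)]
4. After y ≤ 8: [(4,8) (9/4,1) (10,1) (17,15/8) (17,8)]
5. Canonical ring: [(9/4,1) (10,1) (17,15/8) (17,8) (4,8)]

Clipped polygon: [(9/4,1) (10,1) (17,15/8) (17,8) (4,8)]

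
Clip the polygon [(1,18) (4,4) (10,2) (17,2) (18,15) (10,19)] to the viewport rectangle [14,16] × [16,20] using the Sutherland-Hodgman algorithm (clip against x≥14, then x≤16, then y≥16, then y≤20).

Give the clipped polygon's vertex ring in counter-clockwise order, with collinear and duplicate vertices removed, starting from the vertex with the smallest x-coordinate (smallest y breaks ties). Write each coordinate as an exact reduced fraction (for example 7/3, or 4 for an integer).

Clipped polygon: [(14,16) (16,16) (14,17)]

1. After x ≥ 14: [(14,2) (17,2) (18,15) (14,17)]
2. After x ≤ 16: [(14,2) (16,2) (16,16) (14,17)]
3. After y ≥ 16: [(14,16) (16,16) (16,16) (14,17)]
4. After y ≤ 20: [(14,16) (16,16) (16,16) (14,17)]
5. Canonical ring: [(14,16) (16,16) (14,17)]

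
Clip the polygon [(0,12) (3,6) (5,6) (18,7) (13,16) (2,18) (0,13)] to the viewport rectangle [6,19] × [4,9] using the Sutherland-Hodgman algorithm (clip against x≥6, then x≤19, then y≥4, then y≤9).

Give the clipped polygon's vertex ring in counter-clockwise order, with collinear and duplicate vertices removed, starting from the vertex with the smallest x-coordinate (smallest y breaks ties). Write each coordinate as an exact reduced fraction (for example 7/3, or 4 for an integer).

Clipped polygon: [(6,79/13) (18,7) (152/9,9) (6,9)]

1. After x ≥ 6: [(6,79/13) (18,7) (13,16) (6,190/11)]
2. After x ≤ 19: [(6,79/13) (18,7) (13,16) (6,190/11)]
3. After y ≥ 4: [(6,79/13) (18,7) (13,16) (6,190/11)]
4. After y ≤ 9: [(6,9) (6,79/13) (18,7) (152/9,9)]
5. Canonical ring: [(6,79/13) (18,7) (152/9,9) (6,9)]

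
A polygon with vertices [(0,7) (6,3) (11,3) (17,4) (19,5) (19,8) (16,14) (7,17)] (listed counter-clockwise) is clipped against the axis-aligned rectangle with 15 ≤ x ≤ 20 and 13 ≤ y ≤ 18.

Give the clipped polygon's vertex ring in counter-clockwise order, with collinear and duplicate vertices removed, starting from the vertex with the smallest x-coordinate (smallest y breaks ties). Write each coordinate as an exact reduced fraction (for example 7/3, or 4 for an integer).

Clipped polygon: [(15,13) (33/2,13) (16,14) (15,43/3)]

1. After x ≥ 15: [(15,11/3) (17,4) (19,5) (19,8) (16,14) (15,43/3)]
2. After x ≤ 20: [(15,11/3) (17,4) (19,5) (19,8) (16,14) (15,43/3)]
3. After y ≥ 13: [(15,13) (33/2,13) (16,14) (15,43/3)]
4. After y ≤ 18: [(15,13) (33/2,13) (16,14) (15,43/3)]
5. Canonical ring: [(15,13) (33/2,13) (16,14) (15,43/3)]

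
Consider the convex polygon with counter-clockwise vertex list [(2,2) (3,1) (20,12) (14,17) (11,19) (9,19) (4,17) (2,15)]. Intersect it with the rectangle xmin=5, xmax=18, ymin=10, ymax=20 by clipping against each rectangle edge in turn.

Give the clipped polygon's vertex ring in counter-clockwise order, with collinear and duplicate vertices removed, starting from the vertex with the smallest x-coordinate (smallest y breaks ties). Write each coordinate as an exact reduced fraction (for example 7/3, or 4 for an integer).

1. After x ≥ 5: [(5,39/17) (20,12) (14,17) (11,19) (9,19) (5,87/5)]
2. After x ≤ 18: [(5,39/17) (18,182/17) (18,41/3) (14,17) (11,19) (9,19) (5,87/5)]
3. After y ≥ 10: [(5,10) (186/11,10) (18,182/17) (18,41/3) (14,17) (11,19) (9,19) (5,87/5)]
4. After y ≤ 20: [(5,10) (186/11,10) (18,182/17) (18,41/3) (14,17) (11,19) (9,19) (5,87/5)]
5. Canonical ring: [(5,10) (186/11,10) (18,182/17) (18,41/3) (14,17) (11,19) (9,19) (5,87/5)]

Clipped polygon: [(5,10) (186/11,10) (18,182/17) (18,41/3) (14,17) (11,19) (9,19) (5,87/5)]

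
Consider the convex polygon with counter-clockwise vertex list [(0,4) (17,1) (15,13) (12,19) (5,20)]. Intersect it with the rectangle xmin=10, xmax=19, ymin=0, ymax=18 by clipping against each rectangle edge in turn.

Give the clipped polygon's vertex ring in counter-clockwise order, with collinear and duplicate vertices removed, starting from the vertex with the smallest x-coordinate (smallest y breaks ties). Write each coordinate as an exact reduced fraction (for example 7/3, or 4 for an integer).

1. After x ≥ 10: [(10,38/17) (17,1) (15,13) (12,19) (10,135/7)]
2. After x ≤ 19: [(10,38/17) (17,1) (15,13) (12,19) (10,135/7)]
3. After y ≥ 0: [(10,38/17) (17,1) (15,13) (12,19) (10,135/7)]
4. After y ≤ 18: [(10,18) (10,38/17) (17,1) (15,13) (25/2,18)]
5. Canonical ring: [(10,38/17) (17,1) (15,13) (25/2,18) (10,18)]

Clipped polygon: [(10,38/17) (17,1) (15,13) (25/2,18) (10,18)]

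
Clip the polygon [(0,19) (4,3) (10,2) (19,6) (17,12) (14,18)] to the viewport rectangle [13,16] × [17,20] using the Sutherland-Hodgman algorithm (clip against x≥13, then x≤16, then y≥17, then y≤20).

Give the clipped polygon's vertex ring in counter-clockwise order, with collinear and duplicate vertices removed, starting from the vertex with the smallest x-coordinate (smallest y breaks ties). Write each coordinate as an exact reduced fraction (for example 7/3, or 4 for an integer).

1. After x ≥ 13: [(13,253/14) (13,10/3) (19,6) (17,12) (14,18)]
2. After x ≤ 16: [(13,253/14) (13,10/3) (16,14/3) (16,14) (14,18)]
3. After y ≥ 17: [(13,253/14) (13,17) (29/2,17) (14,18)]
4. After y ≤ 20: [(13,253/14) (13,17) (29/2,17) (14,18)]
5. Canonical ring: [(13,17) (29/2,17) (14,18) (13,253/14)]

Clipped polygon: [(13,17) (29/2,17) (14,18) (13,253/14)]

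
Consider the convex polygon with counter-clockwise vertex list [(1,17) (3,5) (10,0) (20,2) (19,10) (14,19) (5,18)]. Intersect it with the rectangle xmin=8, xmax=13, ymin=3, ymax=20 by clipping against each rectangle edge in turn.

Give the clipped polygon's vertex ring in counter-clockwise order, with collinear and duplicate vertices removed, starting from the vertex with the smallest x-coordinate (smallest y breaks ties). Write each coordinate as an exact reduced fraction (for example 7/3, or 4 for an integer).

Clipped polygon: [(8,3) (13,3) (13,170/9) (8,55/3)]

1. After x ≥ 8: [(8,10/7) (10,0) (20,2) (19,10) (14,19) (8,55/3)]
2. After x ≤ 13: [(8,10/7) (10,0) (13,3/5) (13,170/9) (8,55/3)]
3. After y ≥ 3: [(8,3) (13,3) (13,170/9) (8,55/3)]
4. After y ≤ 20: [(8,3) (13,3) (13,170/9) (8,55/3)]
5. Canonical ring: [(8,3) (13,3) (13,170/9) (8,55/3)]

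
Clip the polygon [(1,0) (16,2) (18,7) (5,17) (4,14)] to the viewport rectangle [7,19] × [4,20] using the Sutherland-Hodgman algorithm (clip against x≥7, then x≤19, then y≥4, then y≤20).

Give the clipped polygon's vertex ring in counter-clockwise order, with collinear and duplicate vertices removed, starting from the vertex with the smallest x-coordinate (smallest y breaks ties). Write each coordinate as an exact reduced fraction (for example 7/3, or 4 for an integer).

1. After x ≥ 7: [(7,4/5) (16,2) (18,7) (7,201/13)]
2. After x ≤ 19: [(7,4/5) (16,2) (18,7) (7,201/13)]
3. After y ≥ 4: [(7,4) (84/5,4) (18,7) (7,201/13)]
4. After y ≤ 20: [(7,4) (84/5,4) (18,7) (7,201/13)]
5. Canonical ring: [(7,4) (84/5,4) (18,7) (7,201/13)]

Clipped polygon: [(7,4) (84/5,4) (18,7) (7,201/13)]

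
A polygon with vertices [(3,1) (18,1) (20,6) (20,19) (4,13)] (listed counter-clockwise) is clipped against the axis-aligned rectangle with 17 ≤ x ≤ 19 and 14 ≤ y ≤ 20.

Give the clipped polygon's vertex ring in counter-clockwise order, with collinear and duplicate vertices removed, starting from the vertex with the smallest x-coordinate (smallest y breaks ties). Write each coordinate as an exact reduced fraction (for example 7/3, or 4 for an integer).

1. After x ≥ 17: [(17,1) (18,1) (20,6) (20,19) (17,143/8)]
2. After x ≤ 19: [(17,1) (18,1) (19,7/2) (19,149/8) (17,143/8)]
3. After y ≥ 14: [(17,14) (19,14) (19,149/8) (17,143/8)]
4. After y ≤ 20: [(17,14) (19,14) (19,149/8) (17,143/8)]
5. Canonical ring: [(17,14) (19,14) (19,149/8) (17,143/8)]

Clipped polygon: [(17,14) (19,14) (19,149/8) (17,143/8)]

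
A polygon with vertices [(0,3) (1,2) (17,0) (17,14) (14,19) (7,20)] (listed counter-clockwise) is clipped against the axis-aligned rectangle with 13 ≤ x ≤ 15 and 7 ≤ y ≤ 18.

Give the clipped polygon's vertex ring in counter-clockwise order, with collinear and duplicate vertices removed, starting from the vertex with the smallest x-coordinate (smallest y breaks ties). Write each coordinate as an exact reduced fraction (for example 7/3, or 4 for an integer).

Clipped polygon: [(13,7) (15,7) (15,52/3) (73/5,18) (13,18)]

1. After x ≥ 13: [(13,1/2) (17,0) (17,14) (14,19) (13,134/7)]
2. After x ≤ 15: [(13,1/2) (15,1/4) (15,52/3) (14,19) (13,134/7)]
3. After y ≥ 7: [(13,7) (15,7) (15,52/3) (14,19) (13,134/7)]
4. After y ≤ 18: [(13,18) (13,7) (15,7) (15,52/3) (73/5,18)]
5. Canonical ring: [(13,7) (15,7) (15,52/3) (73/5,18) (13,18)]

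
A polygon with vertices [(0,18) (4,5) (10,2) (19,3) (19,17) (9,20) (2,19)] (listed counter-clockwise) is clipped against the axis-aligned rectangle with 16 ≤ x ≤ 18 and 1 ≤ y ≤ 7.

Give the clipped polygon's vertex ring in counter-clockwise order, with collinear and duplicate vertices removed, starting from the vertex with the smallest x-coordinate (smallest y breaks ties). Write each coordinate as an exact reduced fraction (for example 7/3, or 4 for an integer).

Clipped polygon: [(16,8/3) (18,26/9) (18,7) (16,7)]

1. After x ≥ 16: [(16,8/3) (19,3) (19,17) (16,179/10)]
2. After x ≤ 18: [(16,8/3) (18,26/9) (18,173/10) (16,179/10)]
3. After y ≥ 1: [(16,8/3) (18,26/9) (18,173/10) (16,179/10)]
4. After y ≤ 7: [(16,7) (16,8/3) (18,26/9) (18,7)]
5. Canonical ring: [(16,8/3) (18,26/9) (18,7) (16,7)]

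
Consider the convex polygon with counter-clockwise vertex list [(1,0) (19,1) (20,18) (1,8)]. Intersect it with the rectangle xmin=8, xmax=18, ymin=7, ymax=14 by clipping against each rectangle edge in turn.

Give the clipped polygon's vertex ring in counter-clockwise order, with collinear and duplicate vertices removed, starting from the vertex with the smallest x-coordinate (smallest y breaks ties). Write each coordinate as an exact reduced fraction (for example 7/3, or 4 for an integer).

Clipped polygon: [(8,7) (18,7) (18,14) (62/5,14) (8,222/19)]

1. After x ≥ 8: [(8,7/18) (19,1) (20,18) (8,222/19)]
2. After x ≤ 18: [(8,7/18) (18,17/18) (18,322/19) (8,222/19)]
3. After y ≥ 7: [(8,7) (18,7) (18,322/19) (8,222/19)]
4. After y ≤ 14: [(8,7) (18,7) (18,14) (62/5,14) (8,222/19)]
5. Canonical ring: [(8,7) (18,7) (18,14) (62/5,14) (8,222/19)]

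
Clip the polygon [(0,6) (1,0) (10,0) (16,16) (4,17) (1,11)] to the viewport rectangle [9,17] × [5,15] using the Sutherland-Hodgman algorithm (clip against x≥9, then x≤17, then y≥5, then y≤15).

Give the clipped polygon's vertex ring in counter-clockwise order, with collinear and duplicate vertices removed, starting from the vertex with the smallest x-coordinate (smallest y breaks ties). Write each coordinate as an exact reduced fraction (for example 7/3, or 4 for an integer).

1. After x ≥ 9: [(9,0) (10,0) (16,16) (9,199/12)]
2. After x ≤ 17: [(9,0) (10,0) (16,16) (9,199/12)]
3. After y ≥ 5: [(9,5) (95/8,5) (16,16) (9,199/12)]
4. After y ≤ 15: [(9,15) (9,5) (95/8,5) (125/8,15)]
5. Canonical ring: [(9,5) (95/8,5) (125/8,15) (9,15)]

Clipped polygon: [(9,5) (95/8,5) (125/8,15) (9,15)]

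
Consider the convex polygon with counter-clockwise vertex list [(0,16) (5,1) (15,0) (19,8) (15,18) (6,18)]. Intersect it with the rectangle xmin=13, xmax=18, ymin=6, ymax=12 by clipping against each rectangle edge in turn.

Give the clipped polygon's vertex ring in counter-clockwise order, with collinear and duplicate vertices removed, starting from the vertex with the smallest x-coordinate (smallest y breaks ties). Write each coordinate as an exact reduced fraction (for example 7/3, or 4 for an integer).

Clipped polygon: [(13,6) (18,6) (18,21/2) (87/5,12) (13,12)]

1. After x ≥ 13: [(13,1/5) (15,0) (19,8) (15,18) (13,18)]
2. After x ≤ 18: [(13,1/5) (15,0) (18,6) (18,21/2) (15,18) (13,18)]
3. After y ≥ 6: [(13,6) (18,6) (18,6) (18,21/2) (15,18) (13,18)]
4. After y ≤ 12: [(13,12) (13,6) (18,6) (18,6) (18,21/2) (87/5,12)]
5. Canonical ring: [(13,6) (18,6) (18,21/2) (87/5,12) (13,12)]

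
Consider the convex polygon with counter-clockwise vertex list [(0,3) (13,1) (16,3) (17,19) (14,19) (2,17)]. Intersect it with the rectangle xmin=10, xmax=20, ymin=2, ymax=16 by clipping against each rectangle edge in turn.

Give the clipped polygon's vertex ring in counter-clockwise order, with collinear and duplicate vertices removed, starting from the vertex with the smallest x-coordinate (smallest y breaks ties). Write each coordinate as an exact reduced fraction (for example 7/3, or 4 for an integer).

1. After x ≥ 10: [(10,19/13) (13,1) (16,3) (17,19) (14,19) (10,55/3)]
2. After x ≤ 20: [(10,19/13) (13,1) (16,3) (17,19) (14,19) (10,55/3)]
3. After y ≥ 2: [(10,2) (29/2,2) (16,3) (17,19) (14,19) (10,55/3)]
4. After y ≤ 16: [(10,16) (10,2) (29/2,2) (16,3) (269/16,16)]
5. Canonical ring: [(10,2) (29/2,2) (16,3) (269/16,16) (10,16)]

Clipped polygon: [(10,2) (29/2,2) (16,3) (269/16,16) (10,16)]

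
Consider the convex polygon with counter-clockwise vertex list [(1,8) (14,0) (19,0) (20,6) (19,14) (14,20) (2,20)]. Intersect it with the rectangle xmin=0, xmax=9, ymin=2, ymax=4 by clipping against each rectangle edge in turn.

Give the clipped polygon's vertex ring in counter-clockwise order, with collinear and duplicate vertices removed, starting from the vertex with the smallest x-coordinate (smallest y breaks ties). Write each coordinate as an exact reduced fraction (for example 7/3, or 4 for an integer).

Clipped polygon: [(15/2,4) (9,40/13) (9,4)]

1. After x ≥ 0: [(1,8) (14,0) (19,0) (20,6) (19,14) (14,20) (2,20)]
2. After x ≤ 9: [(1,8) (9,40/13) (9,20) (2,20)]
3. After y ≥ 2: [(1,8) (9,40/13) (9,20) (2,20)]
4. After y ≤ 4: [(15/2,4) (9,40/13) (9,4)]
5. Canonical ring: [(15/2,4) (9,40/13) (9,4)]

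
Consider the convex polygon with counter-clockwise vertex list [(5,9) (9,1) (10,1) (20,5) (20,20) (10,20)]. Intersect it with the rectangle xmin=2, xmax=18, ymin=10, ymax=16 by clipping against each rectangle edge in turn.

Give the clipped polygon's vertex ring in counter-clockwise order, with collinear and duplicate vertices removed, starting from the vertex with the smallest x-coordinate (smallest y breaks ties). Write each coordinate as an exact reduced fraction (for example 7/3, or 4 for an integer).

1. After x ≥ 2: [(5,9) (9,1) (10,1) (20,5) (20,20) (10,20)]
2. After x ≤ 18: [(5,9) (9,1) (10,1) (18,21/5) (18,20) (10,20)]
3. After y ≥ 10: [(60/11,10) (18,10) (18,20) (10,20)]
4. After y ≤ 16: [(90/11,16) (60/11,10) (18,10) (18,16)]
5. Canonical ring: [(60/11,10) (18,10) (18,16) (90/11,16)]

Clipped polygon: [(60/11,10) (18,10) (18,16) (90/11,16)]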